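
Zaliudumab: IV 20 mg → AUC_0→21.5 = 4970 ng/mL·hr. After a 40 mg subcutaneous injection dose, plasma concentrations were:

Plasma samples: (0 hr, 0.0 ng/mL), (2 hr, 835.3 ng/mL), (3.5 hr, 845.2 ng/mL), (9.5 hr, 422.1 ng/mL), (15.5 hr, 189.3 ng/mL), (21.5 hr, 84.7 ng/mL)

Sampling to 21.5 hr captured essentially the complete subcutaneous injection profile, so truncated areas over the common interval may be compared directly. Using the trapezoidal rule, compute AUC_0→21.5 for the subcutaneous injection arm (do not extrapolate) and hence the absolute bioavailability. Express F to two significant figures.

F = 0.86

Trapezoidal AUC_0→21.5 (subcutaneous injection):
  [0→2]: (0.0+835.3)/2 × 2 = 835.3
  [2→3.5]: (835.3+845.2)/2 × 1.5 = 1260.375
  [3.5→9.5]: (845.2+422.1)/2 × 6 = 3801.9
  [9.5→15.5]: (422.1+189.3)/2 × 6 = 1834.2
  [15.5→21.5]: (189.3+84.7)/2 × 6 = 822.0
  Sum = 8553.775 ng/mL·hr
F = (AUC_ev/D_ev)/(AUC_iv/D_iv) = (8553.775/40)/(4970/20) = 213.844/248.5 = 0.8605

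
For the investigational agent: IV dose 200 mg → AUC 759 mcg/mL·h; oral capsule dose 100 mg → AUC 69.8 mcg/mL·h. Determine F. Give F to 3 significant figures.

F = (AUC_ev / D_ev) / (AUC_iv / D_iv)
  = (69.8/100) / (759/200)
  = 0.698 / 3.795 = 0.1839

F = 0.184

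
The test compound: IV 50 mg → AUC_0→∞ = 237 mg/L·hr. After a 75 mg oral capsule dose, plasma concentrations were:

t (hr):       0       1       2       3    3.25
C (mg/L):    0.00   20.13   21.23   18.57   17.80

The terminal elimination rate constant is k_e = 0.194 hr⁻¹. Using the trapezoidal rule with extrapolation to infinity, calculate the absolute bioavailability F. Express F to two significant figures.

Trapezoidal AUC_0→3.25 (oral capsule):
  [0→1]: (0.00+20.13)/2 × 1 = 10.065
  [1→2]: (20.13+21.23)/2 × 1 = 20.68
  [2→3]: (21.23+18.57)/2 × 1 = 19.9
  [3→3.25]: (18.57+17.80)/2 × 0.25 = 4.54625
  Sum = 55.19125 mg/L·hr
Tail: C_last/k_e = 17.80/0.194 = 91.753
AUC_0→∞ (oral capsule) = 55.19125 + 91.753 = 146.94425 mg/L·hr
F = (AUC_ev/D_ev)/(AUC_iv/D_iv) = (146.94425/75)/(237/50) = 1.95926/4.74 = 0.4133

F = 0.41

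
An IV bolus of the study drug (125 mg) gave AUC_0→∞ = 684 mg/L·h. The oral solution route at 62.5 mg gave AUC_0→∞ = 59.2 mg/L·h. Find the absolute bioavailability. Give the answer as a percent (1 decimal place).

F = 17.3%

F = (AUC_ev / D_ev) / (AUC_iv / D_iv)
  = (59.2/62.5) / (684/125)
  = 0.9472 / 5.472 = 0.1731
  = 17.31%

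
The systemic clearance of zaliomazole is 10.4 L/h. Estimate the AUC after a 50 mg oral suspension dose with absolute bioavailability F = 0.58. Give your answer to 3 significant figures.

AUC_0→∞ = F × Dose / CL
        = 0.58 × 50 / 10.4 = 2.78846 mg/L·h

AUC = 2.79 mg/L·h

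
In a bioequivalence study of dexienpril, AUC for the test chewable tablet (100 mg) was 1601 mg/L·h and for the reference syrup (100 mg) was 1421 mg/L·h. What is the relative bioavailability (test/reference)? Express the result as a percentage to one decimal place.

F_rel = (AUC_test/D_test) / (AUC_ref/D_ref)
      = (1601/100) / (1421/100)
      = 16.01 / 14.21 = 1.1267 = 112.67%

F_rel = 112.7%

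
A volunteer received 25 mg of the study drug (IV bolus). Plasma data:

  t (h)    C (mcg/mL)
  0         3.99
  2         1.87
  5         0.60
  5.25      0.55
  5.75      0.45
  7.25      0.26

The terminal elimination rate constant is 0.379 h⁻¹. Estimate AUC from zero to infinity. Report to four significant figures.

Trapezoidal AUC_0→7.25:
  [0→2]: (3.99+1.87)/2 × 2 = 5.86
  [2→5]: (1.87+0.60)/2 × 3 = 3.705
  [5→5.25]: (0.60+0.55)/2 × 0.25 = 0.14375
  [5.25→5.75]: (0.55+0.45)/2 × 0.5 = 0.25
  [5.75→7.25]: (0.45+0.26)/2 × 1.5 = 0.5325
  Sum = 10.49125 mcg/mL·h
Extrapolated tail: C_last / k_e = 0.26 / 0.379 = 0.686
AUC_0→∞ = 10.49125 + 0.686 = 11.17725 mcg/mL·h

AUC = 11.18 mcg/mL·h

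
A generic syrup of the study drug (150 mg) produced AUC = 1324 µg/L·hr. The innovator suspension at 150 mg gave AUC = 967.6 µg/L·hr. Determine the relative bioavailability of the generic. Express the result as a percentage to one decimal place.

F_rel = (AUC_test/D_test) / (AUC_ref/D_ref)
      = (1324/150) / (967.6/150)
      = 8.82667 / 6.45067 = 1.3683 = 136.83%

F_rel = 136.8%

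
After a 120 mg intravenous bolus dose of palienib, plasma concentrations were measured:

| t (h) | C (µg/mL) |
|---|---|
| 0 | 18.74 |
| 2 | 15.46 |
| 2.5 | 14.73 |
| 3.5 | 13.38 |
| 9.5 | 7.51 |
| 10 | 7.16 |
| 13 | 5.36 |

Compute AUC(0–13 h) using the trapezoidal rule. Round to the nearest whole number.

AUC = 141 µg/mL·h

Trapezoidal AUC_0→13:
  [0→2]: (18.74+15.46)/2 × 2 = 34.2
  [2→2.5]: (15.46+14.73)/2 × 0.5 = 7.5475
  [2.5→3.5]: (14.73+13.38)/2 × 1 = 14.055
  [3.5→9.5]: (13.38+7.51)/2 × 6 = 62.67
  [9.5→10]: (7.51+7.16)/2 × 0.5 = 3.6675
  [10→13]: (7.16+5.36)/2 × 3 = 18.78
  Sum = 140.92 µg/mL·h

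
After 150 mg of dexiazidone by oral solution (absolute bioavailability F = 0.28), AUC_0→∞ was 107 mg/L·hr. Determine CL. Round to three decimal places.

CL = 0.393 L/hr

CL = F × Dose / AUC_0→∞
   = 0.28 × 150 / 107 = 0.392523 L/hr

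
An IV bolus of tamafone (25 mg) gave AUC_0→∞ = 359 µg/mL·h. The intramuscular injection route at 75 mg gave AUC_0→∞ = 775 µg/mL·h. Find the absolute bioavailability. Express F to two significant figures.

F = (AUC_ev / D_ev) / (AUC_iv / D_iv)
  = (775/75) / (359/25)
  = 10.3333 / 14.36 = 0.7196

F = 0.72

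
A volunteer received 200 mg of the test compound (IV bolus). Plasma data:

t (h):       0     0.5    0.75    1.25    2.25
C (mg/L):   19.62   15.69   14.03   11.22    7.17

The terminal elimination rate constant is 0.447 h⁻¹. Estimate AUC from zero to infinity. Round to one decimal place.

Trapezoidal AUC_0→2.25:
  [0→0.5]: (19.62+15.69)/2 × 0.5 = 8.8275
  [0.5→0.75]: (15.69+14.03)/2 × 0.25 = 3.715
  [0.75→1.25]: (14.03+11.22)/2 × 0.5 = 6.3125
  [1.25→2.25]: (11.22+7.17)/2 × 1 = 9.195
  Sum = 28.05 mg/L·h
Extrapolated tail: C_last / k_e = 7.17 / 0.447 = 16.040
AUC_0→∞ = 28.05 + 16.040 = 44.09 mg/L·h

AUC = 44.1 mg/L·h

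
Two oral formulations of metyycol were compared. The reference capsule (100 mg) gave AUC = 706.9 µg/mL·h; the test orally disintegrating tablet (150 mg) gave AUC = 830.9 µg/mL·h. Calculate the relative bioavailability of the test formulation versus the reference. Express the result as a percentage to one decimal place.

F_rel = 78.4%

F_rel = (AUC_test/D_test) / (AUC_ref/D_ref)
      = (830.9/150) / (706.9/100)
      = 5.53933 / 7.069 = 0.7836 = 78.36%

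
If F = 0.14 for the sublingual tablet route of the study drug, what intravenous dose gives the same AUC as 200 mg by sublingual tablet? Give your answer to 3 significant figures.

D_iv = 28.0 mg

Systemic exposure from an extravascular dose = F × D_ev, so the equivalent IV dose is F × D_ev.
D_iv = F × D_ev = 0.14 × 200 = 28 mg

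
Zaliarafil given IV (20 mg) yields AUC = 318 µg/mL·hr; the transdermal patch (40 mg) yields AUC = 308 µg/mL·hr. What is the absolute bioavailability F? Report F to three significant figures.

F = 0.484

F = (AUC_ev / D_ev) / (AUC_iv / D_iv)
  = (308/40) / (318/20)
  = 7.7 / 15.9 = 0.4843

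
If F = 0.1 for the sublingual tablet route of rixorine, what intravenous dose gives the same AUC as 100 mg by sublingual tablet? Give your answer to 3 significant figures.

Systemic exposure from an extravascular dose = F × D_ev, so the equivalent IV dose is F × D_ev.
D_iv = F × D_ev = 0.1 × 100 = 10 mg

D_iv = 10.0 mg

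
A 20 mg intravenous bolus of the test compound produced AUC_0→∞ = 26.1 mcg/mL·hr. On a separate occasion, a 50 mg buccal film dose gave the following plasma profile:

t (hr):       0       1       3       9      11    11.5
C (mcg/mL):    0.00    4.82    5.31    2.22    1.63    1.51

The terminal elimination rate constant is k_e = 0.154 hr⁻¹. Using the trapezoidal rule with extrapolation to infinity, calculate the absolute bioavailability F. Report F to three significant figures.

Trapezoidal AUC_0→11.5 (buccal film):
  [0→1]: (0.00+4.82)/2 × 1 = 2.41
  [1→3]: (4.82+5.31)/2 × 2 = 10.13
  [3→9]: (5.31+2.22)/2 × 6 = 22.59
  [9→11]: (2.22+1.63)/2 × 2 = 3.85
  [11→11.5]: (1.63+1.51)/2 × 0.5 = 0.785
  Sum = 39.765 mcg/mL·hr
Tail: C_last/k_e = 1.51/0.154 = 9.805
AUC_0→∞ (buccal film) = 39.765 + 9.805 = 49.57 mcg/mL·hr
F = (AUC_ev/D_ev)/(AUC_iv/D_iv) = (49.57/50)/(26.1/20) = 0.9914/1.305 = 0.7597

F = 0.760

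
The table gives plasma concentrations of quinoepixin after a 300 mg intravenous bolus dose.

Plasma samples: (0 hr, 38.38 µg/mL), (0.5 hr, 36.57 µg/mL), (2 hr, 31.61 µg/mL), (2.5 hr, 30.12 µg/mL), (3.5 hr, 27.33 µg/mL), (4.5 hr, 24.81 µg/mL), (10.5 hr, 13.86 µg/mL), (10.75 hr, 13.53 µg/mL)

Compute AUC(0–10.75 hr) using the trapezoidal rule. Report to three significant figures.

AUC = 260 µg/mL·hr

Trapezoidal AUC_0→10.75:
  [0→0.5]: (38.38+36.57)/2 × 0.5 = 18.7375
  [0.5→2]: (36.57+31.61)/2 × 1.5 = 51.135
  [2→2.5]: (31.61+30.12)/2 × 0.5 = 15.4325
  [2.5→3.5]: (30.12+27.33)/2 × 1 = 28.725
  [3.5→4.5]: (27.33+24.81)/2 × 1 = 26.07
  [4.5→10.5]: (24.81+13.86)/2 × 6 = 116.01
  [10.5→10.75]: (13.86+13.53)/2 × 0.25 = 3.42375
  Sum = 259.53375 µg/mL·hr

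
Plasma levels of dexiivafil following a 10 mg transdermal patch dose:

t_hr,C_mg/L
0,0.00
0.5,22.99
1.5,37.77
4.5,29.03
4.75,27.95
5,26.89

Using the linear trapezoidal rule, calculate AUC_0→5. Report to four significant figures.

Trapezoidal AUC_0→5:
  [0→0.5]: (0.00+22.99)/2 × 0.5 = 5.7475
  [0.5→1.5]: (22.99+37.77)/2 × 1 = 30.38
  [1.5→4.5]: (37.77+29.03)/2 × 3 = 100.2
  [4.5→4.75]: (29.03+27.95)/2 × 0.25 = 7.1225
  [4.75→5]: (27.95+26.89)/2 × 0.25 = 6.855
  Sum = 150.305 mg/L·hr

AUC = 150.3 mg/L·hr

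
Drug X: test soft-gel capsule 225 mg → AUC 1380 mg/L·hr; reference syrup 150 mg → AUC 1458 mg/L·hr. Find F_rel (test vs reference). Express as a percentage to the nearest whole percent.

F_rel = 63%

F_rel = (AUC_test/D_test) / (AUC_ref/D_ref)
      = (1380/225) / (1458/150)
      = 6.13333 / 9.72 = 0.6310 = 63.10%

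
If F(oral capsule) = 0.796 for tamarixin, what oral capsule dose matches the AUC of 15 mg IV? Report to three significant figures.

For equal systemic exposure: F × D_ev = D_iv
D_ev = D_iv / F = 15 / 0.796 = 18.8442 mg

D_oral = 18.8 mg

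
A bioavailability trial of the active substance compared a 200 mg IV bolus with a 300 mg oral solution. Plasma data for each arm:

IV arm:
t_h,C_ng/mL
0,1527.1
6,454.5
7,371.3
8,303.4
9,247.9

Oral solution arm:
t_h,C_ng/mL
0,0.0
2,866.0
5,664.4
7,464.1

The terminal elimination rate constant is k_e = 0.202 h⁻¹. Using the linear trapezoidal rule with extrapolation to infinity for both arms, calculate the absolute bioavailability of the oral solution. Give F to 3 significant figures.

F = 0.536

Trapezoidal AUC_0→9 (IV):
  [0→6]: (1527.1+454.5)/2 × 6 = 5944.8
  [6→7]: (454.5+371.3)/2 × 1 = 412.9
  [7→8]: (371.3+303.4)/2 × 1 = 337.35
  [8→9]: (303.4+247.9)/2 × 1 = 275.65
  Sum = 6970.7 ng/mL·h
IV tail: 247.9/0.202 = 1227.228; AUC_iv,0→∞ = 6970.7 + 1227.228 = 8197.928 ng/mL·h
Trapezoidal AUC_0→7 (oral solution):
  [0→2]: (0.0+866.0)/2 × 2 = 866.0
  [2→5]: (866.0+664.4)/2 × 3 = 2295.6
  [5→7]: (664.4+464.1)/2 × 2 = 1128.5
  Sum = 4290.1 ng/mL·h
oral solution tail: 464.1/0.202 = 2297.525; AUC_ev,0→∞ = 4290.1 + 2297.525 = 6587.625 ng/mL·h
F = (AUC_ev/D_ev)/(AUC_iv/D_iv) = (6587.625/300)/(8197.928/200) = 21.95875/40.98964 = 0.5357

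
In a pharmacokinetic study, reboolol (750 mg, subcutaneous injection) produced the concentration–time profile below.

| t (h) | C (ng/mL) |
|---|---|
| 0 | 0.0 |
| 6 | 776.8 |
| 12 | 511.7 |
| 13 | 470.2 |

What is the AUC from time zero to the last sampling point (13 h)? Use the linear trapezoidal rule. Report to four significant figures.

AUC = 6687 ng/mL·h

Trapezoidal AUC_0→13:
  [0→6]: (0.0+776.8)/2 × 6 = 2330.4
  [6→12]: (776.8+511.7)/2 × 6 = 3865.5
  [12→13]: (511.7+470.2)/2 × 1 = 490.95
  Sum = 6686.85 ng/mL·h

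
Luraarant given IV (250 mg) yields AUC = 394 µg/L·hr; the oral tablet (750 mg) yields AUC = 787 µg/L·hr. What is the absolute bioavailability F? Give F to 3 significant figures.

F = 0.666

F = (AUC_ev / D_ev) / (AUC_iv / D_iv)
  = (787/750) / (394/250)
  = 1.04933 / 1.576 = 0.6658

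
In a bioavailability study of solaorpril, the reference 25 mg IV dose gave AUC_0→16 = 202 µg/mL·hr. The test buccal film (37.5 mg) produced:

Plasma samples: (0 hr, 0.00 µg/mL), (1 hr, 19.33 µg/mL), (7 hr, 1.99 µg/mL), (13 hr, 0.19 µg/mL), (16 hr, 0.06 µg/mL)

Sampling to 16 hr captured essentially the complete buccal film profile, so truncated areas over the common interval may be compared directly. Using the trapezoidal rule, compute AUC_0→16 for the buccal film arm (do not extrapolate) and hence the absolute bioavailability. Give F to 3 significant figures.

Trapezoidal AUC_0→16 (buccal film):
  [0→1]: (0.00+19.33)/2 × 1 = 9.665
  [1→7]: (19.33+1.99)/2 × 6 = 63.96
  [7→13]: (1.99+0.19)/2 × 6 = 6.54
  [13→16]: (0.19+0.06)/2 × 3 = 0.375
  Sum = 80.54 µg/mL·hr
F = (AUC_ev/D_ev)/(AUC_iv/D_iv) = (80.54/37.5)/(202/25) = 2.14773/8.08 = 0.2658

F = 0.266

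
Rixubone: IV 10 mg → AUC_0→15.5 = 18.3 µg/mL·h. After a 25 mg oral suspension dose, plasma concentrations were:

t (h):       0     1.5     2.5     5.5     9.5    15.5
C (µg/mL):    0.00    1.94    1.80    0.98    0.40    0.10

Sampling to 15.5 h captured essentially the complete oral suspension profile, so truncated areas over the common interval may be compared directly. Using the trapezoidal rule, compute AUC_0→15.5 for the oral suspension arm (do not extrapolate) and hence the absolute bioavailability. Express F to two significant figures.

F = 0.26

Trapezoidal AUC_0→15.5 (oral suspension):
  [0→1.5]: (0.00+1.94)/2 × 1.5 = 1.455
  [1.5→2.5]: (1.94+1.80)/2 × 1 = 1.87
  [2.5→5.5]: (1.80+0.98)/2 × 3 = 4.17
  [5.5→9.5]: (0.98+0.40)/2 × 4 = 2.76
  [9.5→15.5]: (0.40+0.10)/2 × 6 = 1.5
  Sum = 11.755 µg/mL·h
F = (AUC_ev/D_ev)/(AUC_iv/D_iv) = (11.755/25)/(18.3/10) = 0.4702/1.83 = 0.2569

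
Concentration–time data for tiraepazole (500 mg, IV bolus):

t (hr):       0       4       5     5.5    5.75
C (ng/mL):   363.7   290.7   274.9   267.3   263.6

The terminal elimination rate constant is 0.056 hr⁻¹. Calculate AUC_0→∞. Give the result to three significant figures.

AUC = 6500 ng/mL·hr

Trapezoidal AUC_0→5.75:
  [0→4]: (363.7+290.7)/2 × 4 = 1308.8
  [4→5]: (290.7+274.9)/2 × 1 = 282.8
  [5→5.5]: (274.9+267.3)/2 × 0.5 = 135.55
  [5.5→5.75]: (267.3+263.6)/2 × 0.25 = 66.3625
  Sum = 1793.5125 ng/mL·hr
Extrapolated tail: C_last / k_e = 263.6 / 0.056 = 4707.143
AUC_0→∞ = 1793.5125 + 4707.143 = 6500.6555 ng/mL·hr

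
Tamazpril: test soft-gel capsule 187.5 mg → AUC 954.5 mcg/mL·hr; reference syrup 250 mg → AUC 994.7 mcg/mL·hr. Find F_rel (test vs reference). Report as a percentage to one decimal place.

F_rel = 127.9%

F_rel = (AUC_test/D_test) / (AUC_ref/D_ref)
      = (954.5/187.5) / (994.7/250)
      = 5.09067 / 3.9788 = 1.2794 = 127.94%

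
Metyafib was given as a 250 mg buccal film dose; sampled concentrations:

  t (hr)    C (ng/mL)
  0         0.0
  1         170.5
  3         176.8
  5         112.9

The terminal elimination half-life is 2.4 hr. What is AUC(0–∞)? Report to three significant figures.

AUC = 1110 ng/mL·hr

Trapezoidal AUC_0→5:
  [0→1]: (0.0+170.5)/2 × 1 = 85.25
  [1→3]: (170.5+176.8)/2 × 2 = 347.3
  [3→5]: (176.8+112.9)/2 × 2 = 289.7
  Sum = 722.25 ng/mL·hr
k_e = ln2 / t½ = 0.693147 / 2.4 = 0.2888 hr^-1
Extrapolated tail: C_last / k_e = 112.9 / 0.2888 = 390.928
AUC_0→∞ = 722.25 + 390.928 = 1113.178 ng/mL·hr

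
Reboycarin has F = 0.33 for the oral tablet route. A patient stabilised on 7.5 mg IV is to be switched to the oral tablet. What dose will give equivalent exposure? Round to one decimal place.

For equal systemic exposure: F × D_ev = D_iv
D_ev = D_iv / F = 7.5 / 0.33 = 22.7273 mg

D_oral = 22.7 mg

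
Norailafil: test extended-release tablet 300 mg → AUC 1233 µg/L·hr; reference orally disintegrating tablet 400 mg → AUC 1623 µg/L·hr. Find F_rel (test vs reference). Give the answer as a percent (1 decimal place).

F_rel = (AUC_test/D_test) / (AUC_ref/D_ref)
      = (1233/300) / (1623/400)
      = 4.11 / 4.0575 = 1.0129 = 101.29%

F_rel = 101.3%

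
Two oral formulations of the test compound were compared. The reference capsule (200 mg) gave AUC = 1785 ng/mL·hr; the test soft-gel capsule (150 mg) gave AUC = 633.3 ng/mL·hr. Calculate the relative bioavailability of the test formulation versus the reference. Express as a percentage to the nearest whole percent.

F_rel = 47%

F_rel = (AUC_test/D_test) / (AUC_ref/D_ref)
      = (633.3/150) / (1785/200)
      = 4.222 / 8.925 = 0.4731 = 47.31%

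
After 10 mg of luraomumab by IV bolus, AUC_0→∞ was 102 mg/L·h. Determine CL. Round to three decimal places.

CL = 0.098 L/h

CL = Dose_iv / AUC_0→∞
   = 10 / 102 = 0.0980392 L/h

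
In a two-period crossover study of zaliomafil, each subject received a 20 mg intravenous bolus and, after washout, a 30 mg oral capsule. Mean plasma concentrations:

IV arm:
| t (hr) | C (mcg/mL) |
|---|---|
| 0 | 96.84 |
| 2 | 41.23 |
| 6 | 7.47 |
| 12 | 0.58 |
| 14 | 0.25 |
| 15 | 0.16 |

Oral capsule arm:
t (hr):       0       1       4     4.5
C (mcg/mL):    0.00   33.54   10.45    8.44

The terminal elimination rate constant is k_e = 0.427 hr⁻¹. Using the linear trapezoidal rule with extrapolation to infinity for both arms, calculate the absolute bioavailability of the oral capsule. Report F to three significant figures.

F = 0.274

Trapezoidal AUC_0→15 (IV):
  [0→2]: (96.84+41.23)/2 × 2 = 138.07
  [2→6]: (41.23+7.47)/2 × 4 = 97.4
  [6→12]: (7.47+0.58)/2 × 6 = 24.15
  [12→14]: (0.58+0.25)/2 × 2 = 0.83
  [14→15]: (0.25+0.16)/2 × 1 = 0.205
  Sum = 260.655 mcg/mL·hr
IV tail: 0.16/0.427 = 0.375; AUC_iv,0→∞ = 260.655 + 0.375 = 261.03 mcg/mL·hr
Trapezoidal AUC_0→4.5 (oral capsule):
  [0→1]: (0.00+33.54)/2 × 1 = 16.77
  [1→4]: (33.54+10.45)/2 × 3 = 65.985
  [4→4.5]: (10.45+8.44)/2 × 0.5 = 4.7225
  Sum = 87.4775 mcg/mL·hr
oral capsule tail: 8.44/0.427 = 19.766; AUC_ev,0→∞ = 87.4775 + 19.766 = 107.2435 mcg/mL·hr
F = (AUC_ev/D_ev)/(AUC_iv/D_iv) = (107.2435/30)/(261.03/20) = 3.57478/13.0515 = 0.2739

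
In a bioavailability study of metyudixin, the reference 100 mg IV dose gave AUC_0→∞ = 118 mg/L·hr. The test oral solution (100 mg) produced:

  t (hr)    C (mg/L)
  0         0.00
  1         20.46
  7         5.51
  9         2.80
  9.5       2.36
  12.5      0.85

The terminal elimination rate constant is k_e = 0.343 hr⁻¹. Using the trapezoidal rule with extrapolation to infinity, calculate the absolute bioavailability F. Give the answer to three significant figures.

F = 0.890

Trapezoidal AUC_0→12.5 (oral solution):
  [0→1]: (0.00+20.46)/2 × 1 = 10.23
  [1→7]: (20.46+5.51)/2 × 6 = 77.91
  [7→9]: (5.51+2.80)/2 × 2 = 8.31
  [9→9.5]: (2.80+2.36)/2 × 0.5 = 1.29
  [9.5→12.5]: (2.36+0.85)/2 × 3 = 4.815
  Sum = 102.555 mg/L·hr
Tail: C_last/k_e = 0.85/0.343 = 2.478
AUC_0→∞ (oral solution) = 102.555 + 2.478 = 105.033 mg/L·hr
F = (AUC_ev/D_ev)/(AUC_iv/D_iv) = (105.033/100)/(118/100) = 1.05033/1.18 = 0.8901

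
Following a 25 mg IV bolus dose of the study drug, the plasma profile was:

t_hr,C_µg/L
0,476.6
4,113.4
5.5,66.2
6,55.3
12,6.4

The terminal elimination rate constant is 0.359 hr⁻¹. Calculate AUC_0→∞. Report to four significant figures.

Trapezoidal AUC_0→12:
  [0→4]: (476.6+113.4)/2 × 4 = 1180.0
  [4→5.5]: (113.4+66.2)/2 × 1.5 = 134.7
  [5.5→6]: (66.2+55.3)/2 × 0.5 = 30.375
  [6→12]: (55.3+6.4)/2 × 6 = 185.1
  Sum = 1530.175 µg/L·hr
Extrapolated tail: C_last / k_e = 6.4 / 0.359 = 17.827
AUC_0→∞ = 1530.175 + 17.827 = 1548.002 µg/L·hr

AUC = 1548 µg/L·hr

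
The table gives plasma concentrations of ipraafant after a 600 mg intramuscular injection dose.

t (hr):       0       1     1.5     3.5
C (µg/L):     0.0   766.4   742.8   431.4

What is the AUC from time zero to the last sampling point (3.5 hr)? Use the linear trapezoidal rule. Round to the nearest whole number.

AUC = 1935 µg/L·hr

Trapezoidal AUC_0→3.5:
  [0→1]: (0.0+766.4)/2 × 1 = 383.2
  [1→1.5]: (766.4+742.8)/2 × 0.5 = 377.3
  [1.5→3.5]: (742.8+431.4)/2 × 2 = 1174.2
  Sum = 1934.7 µg/L·hr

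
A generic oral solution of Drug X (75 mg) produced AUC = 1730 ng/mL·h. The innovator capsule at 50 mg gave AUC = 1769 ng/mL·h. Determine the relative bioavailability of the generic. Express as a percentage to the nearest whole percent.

F_rel = (AUC_test/D_test) / (AUC_ref/D_ref)
      = (1730/75) / (1769/50)
      = 23.0667 / 35.38 = 0.6520 = 65.20%

F_rel = 65%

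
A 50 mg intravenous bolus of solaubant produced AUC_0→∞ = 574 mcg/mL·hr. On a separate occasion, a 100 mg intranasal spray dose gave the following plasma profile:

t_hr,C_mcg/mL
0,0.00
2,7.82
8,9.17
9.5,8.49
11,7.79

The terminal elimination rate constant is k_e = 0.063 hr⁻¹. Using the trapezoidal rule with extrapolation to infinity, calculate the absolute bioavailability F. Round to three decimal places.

Trapezoidal AUC_0→11 (intranasal spray):
  [0→2]: (0.00+7.82)/2 × 2 = 7.82
  [2→8]: (7.82+9.17)/2 × 6 = 50.97
  [8→9.5]: (9.17+8.49)/2 × 1.5 = 13.245
  [9.5→11]: (8.49+7.79)/2 × 1.5 = 12.21
  Sum = 84.245 mcg/mL·hr
Tail: C_last/k_e = 7.79/0.063 = 123.651
AUC_0→∞ (intranasal spray) = 84.245 + 123.651 = 207.896 mcg/mL·hr
F = (AUC_ev/D_ev)/(AUC_iv/D_iv) = (207.896/100)/(574/50) = 2.07896/11.48 = 0.1811

F = 0.181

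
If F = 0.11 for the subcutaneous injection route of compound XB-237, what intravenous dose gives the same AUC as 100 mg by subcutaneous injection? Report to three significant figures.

D_iv = 11.0 mg

Systemic exposure from an extravascular dose = F × D_ev, so the equivalent IV dose is F × D_ev.
D_iv = F × D_ev = 0.11 × 100 = 11 mg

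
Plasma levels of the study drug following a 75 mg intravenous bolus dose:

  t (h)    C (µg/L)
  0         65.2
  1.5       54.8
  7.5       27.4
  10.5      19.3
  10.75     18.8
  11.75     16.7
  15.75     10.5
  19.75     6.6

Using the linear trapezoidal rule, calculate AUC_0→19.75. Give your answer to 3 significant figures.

Trapezoidal AUC_0→19.75:
  [0→1.5]: (65.2+54.8)/2 × 1.5 = 90.0
  [1.5→7.5]: (54.8+27.4)/2 × 6 = 246.6
  [7.5→10.5]: (27.4+19.3)/2 × 3 = 70.05
  [10.5→10.75]: (19.3+18.8)/2 × 0.25 = 4.7625
  [10.75→11.75]: (18.8+16.7)/2 × 1 = 17.75
  [11.75→15.75]: (16.7+10.5)/2 × 4 = 54.4
  [15.75→19.75]: (10.5+6.6)/2 × 4 = 34.2
  Sum = 517.7625 µg/L·h

AUC = 518 µg/L·h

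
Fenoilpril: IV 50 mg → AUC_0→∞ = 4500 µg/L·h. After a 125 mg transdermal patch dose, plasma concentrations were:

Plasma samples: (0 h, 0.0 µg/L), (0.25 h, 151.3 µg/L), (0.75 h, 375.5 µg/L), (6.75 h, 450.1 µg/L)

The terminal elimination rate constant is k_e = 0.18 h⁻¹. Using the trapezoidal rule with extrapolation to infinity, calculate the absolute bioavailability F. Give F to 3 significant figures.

F = 0.456

Trapezoidal AUC_0→6.75 (transdermal patch):
  [0→0.25]: (0.0+151.3)/2 × 0.25 = 18.9125
  [0.25→0.75]: (151.3+375.5)/2 × 0.5 = 131.7
  [0.75→6.75]: (375.5+450.1)/2 × 6 = 2476.8
  Sum = 2627.4125 µg/L·h
Tail: C_last/k_e = 450.1/0.18 = 2500.556
AUC_0→∞ (transdermal patch) = 2627.4125 + 2500.556 = 5127.9685 µg/L·h
F = (AUC_ev/D_ev)/(AUC_iv/D_iv) = (5127.9685/125)/(4500/50) = 41.023748/90 = 0.4558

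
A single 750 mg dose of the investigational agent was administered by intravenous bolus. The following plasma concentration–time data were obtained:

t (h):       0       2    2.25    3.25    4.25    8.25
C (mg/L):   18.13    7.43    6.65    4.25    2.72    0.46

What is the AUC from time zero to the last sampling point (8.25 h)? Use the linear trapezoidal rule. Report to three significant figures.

Trapezoidal AUC_0→8.25:
  [0→2]: (18.13+7.43)/2 × 2 = 25.56
  [2→2.25]: (7.43+6.65)/2 × 0.25 = 1.76
  [2.25→3.25]: (6.65+4.25)/2 × 1 = 5.45
  [3.25→4.25]: (4.25+2.72)/2 × 1 = 3.485
  [4.25→8.25]: (2.72+0.46)/2 × 4 = 6.36
  Sum = 42.615 mg/L·h

AUC = 42.6 mg/L·h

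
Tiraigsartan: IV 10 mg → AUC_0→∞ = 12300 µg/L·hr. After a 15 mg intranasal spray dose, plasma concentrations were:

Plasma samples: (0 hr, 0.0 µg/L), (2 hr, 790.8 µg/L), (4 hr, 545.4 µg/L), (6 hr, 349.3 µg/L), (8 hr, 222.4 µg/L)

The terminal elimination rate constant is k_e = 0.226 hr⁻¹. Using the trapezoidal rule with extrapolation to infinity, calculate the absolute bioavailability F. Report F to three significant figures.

Trapezoidal AUC_0→8 (intranasal spray):
  [0→2]: (0.0+790.8)/2 × 2 = 790.8
  [2→4]: (790.8+545.4)/2 × 2 = 1336.2
  [4→6]: (545.4+349.3)/2 × 2 = 894.7
  [6→8]: (349.3+222.4)/2 × 2 = 571.7
  Sum = 3593.4 µg/L·hr
Tail: C_last/k_e = 222.4/0.226 = 984.071
AUC_0→∞ (intranasal spray) = 3593.4 + 984.071 = 4577.471 µg/L·hr
F = (AUC_ev/D_ev)/(AUC_iv/D_iv) = (4577.471/15)/(12300/10) = 305.165/1230 = 0.2481

F = 0.248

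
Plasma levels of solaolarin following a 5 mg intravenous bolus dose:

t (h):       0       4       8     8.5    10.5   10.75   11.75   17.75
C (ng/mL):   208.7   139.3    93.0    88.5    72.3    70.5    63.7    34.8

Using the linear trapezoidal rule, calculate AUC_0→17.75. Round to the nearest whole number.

AUC = 1747 ng/mL·h

Trapezoidal AUC_0→17.75:
  [0→4]: (208.7+139.3)/2 × 4 = 696.0
  [4→8]: (139.3+93.0)/2 × 4 = 464.6
  [8→8.5]: (93.0+88.5)/2 × 0.5 = 45.375
  [8.5→10.5]: (88.5+72.3)/2 × 2 = 160.8
  [10.5→10.75]: (72.3+70.5)/2 × 0.25 = 17.85
  [10.75→11.75]: (70.5+63.7)/2 × 1 = 67.1
  [11.75→17.75]: (63.7+34.8)/2 × 6 = 295.5
  Sum = 1747.225 ng/mL·h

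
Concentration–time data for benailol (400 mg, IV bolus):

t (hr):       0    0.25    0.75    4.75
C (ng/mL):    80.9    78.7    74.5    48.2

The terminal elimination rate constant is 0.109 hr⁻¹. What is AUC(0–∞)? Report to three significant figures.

AUC = 746 ng/mL·hr

Trapezoidal AUC_0→4.75:
  [0→0.25]: (80.9+78.7)/2 × 0.25 = 19.95
  [0.25→0.75]: (78.7+74.5)/2 × 0.5 = 38.3
  [0.75→4.75]: (74.5+48.2)/2 × 4 = 245.4
  Sum = 303.65 ng/mL·hr
Extrapolated tail: C_last / k_e = 48.2 / 0.109 = 442.202
AUC_0→∞ = 303.65 + 442.202 = 745.852 ng/mL·hr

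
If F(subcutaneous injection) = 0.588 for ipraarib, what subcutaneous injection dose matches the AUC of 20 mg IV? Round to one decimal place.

D_subcutaneous = 34.0 mg

For equal systemic exposure: F × D_ev = D_iv
D_ev = D_iv / F = 20 / 0.588 = 34.0136 mg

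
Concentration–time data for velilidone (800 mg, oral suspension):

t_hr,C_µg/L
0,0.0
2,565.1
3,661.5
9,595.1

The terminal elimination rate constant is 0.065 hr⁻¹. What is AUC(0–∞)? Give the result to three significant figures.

AUC = 14100 µg/L·hr

Trapezoidal AUC_0→9:
  [0→2]: (0.0+565.1)/2 × 2 = 565.1
  [2→3]: (565.1+661.5)/2 × 1 = 613.3
  [3→9]: (661.5+595.1)/2 × 6 = 3769.8
  Sum = 4948.2 µg/L·hr
Extrapolated tail: C_last / k_e = 595.1 / 0.065 = 9155.385
AUC_0→∞ = 4948.2 + 9155.385 = 14103.585 µg/L·hr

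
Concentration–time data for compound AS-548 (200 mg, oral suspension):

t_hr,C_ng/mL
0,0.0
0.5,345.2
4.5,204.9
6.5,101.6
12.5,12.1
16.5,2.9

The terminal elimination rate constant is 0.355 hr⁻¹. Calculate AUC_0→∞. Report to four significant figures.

AUC = 1872 ng/mL·hr

Trapezoidal AUC_0→16.5:
  [0→0.5]: (0.0+345.2)/2 × 0.5 = 86.3
  [0.5→4.5]: (345.2+204.9)/2 × 4 = 1100.2
  [4.5→6.5]: (204.9+101.6)/2 × 2 = 306.5
  [6.5→12.5]: (101.6+12.1)/2 × 6 = 341.1
  [12.5→16.5]: (12.1+2.9)/2 × 4 = 30.0
  Sum = 1864.1 ng/mL·hr
Extrapolated tail: C_last / k_e = 2.9 / 0.355 = 8.169
AUC_0→∞ = 1864.1 + 8.169 = 1872.269 ng/mL·hr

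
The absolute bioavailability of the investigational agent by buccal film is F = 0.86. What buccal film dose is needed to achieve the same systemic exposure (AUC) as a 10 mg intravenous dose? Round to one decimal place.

For equal systemic exposure: F × D_ev = D_iv
D_ev = D_iv / F = 10 / 0.86 = 11.6279 mg

D_buccal = 11.6 mg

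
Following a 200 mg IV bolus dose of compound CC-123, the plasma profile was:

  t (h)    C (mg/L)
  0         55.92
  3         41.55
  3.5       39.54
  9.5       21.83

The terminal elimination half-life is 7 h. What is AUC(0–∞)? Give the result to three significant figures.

Trapezoidal AUC_0→9.5:
  [0→3]: (55.92+41.55)/2 × 3 = 146.205
  [3→3.5]: (41.55+39.54)/2 × 0.5 = 20.2725
  [3.5→9.5]: (39.54+21.83)/2 × 6 = 184.11
  Sum = 350.5875 mg/L·h
k_e = ln2 / t½ = 0.693147 / 7 = 0.0990 h^-1
Extrapolated tail: C_last / k_e = 21.83 / 0.099 = 220.505
AUC_0→∞ = 350.5875 + 220.505 = 571.0925 mg/L·h

AUC = 571 mg/L·h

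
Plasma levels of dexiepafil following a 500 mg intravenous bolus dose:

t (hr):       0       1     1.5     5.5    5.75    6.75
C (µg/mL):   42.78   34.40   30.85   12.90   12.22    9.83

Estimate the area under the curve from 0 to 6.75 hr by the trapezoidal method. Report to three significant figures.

AUC = 157 µg/mL·hr

Trapezoidal AUC_0→6.75:
  [0→1]: (42.78+34.40)/2 × 1 = 38.59
  [1→1.5]: (34.40+30.85)/2 × 0.5 = 16.3125
  [1.5→5.5]: (30.85+12.90)/2 × 4 = 87.5
  [5.5→5.75]: (12.90+12.22)/2 × 0.25 = 3.14
  [5.75→6.75]: (12.22+9.83)/2 × 1 = 11.025
  Sum = 156.5675 µg/mL·hr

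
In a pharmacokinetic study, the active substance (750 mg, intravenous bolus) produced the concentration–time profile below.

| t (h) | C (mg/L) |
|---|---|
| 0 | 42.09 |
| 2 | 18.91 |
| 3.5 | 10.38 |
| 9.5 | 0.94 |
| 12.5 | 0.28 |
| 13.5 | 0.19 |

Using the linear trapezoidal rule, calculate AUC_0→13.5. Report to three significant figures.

AUC = 119 mg/L·h

Trapezoidal AUC_0→13.5:
  [0→2]: (42.09+18.91)/2 × 2 = 61.0
  [2→3.5]: (18.91+10.38)/2 × 1.5 = 21.9675
  [3.5→9.5]: (10.38+0.94)/2 × 6 = 33.96
  [9.5→12.5]: (0.94+0.28)/2 × 3 = 1.83
  [12.5→13.5]: (0.28+0.19)/2 × 1 = 0.235
  Sum = 118.9925 mg/L·h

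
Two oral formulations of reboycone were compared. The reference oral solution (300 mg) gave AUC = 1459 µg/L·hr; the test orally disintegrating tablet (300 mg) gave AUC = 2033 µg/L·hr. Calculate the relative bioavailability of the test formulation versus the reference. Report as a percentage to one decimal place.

F_rel = (AUC_test/D_test) / (AUC_ref/D_ref)
      = (2033/300) / (1459/300)
      = 6.77667 / 4.86333 = 1.3934 = 139.34%

F_rel = 139.3%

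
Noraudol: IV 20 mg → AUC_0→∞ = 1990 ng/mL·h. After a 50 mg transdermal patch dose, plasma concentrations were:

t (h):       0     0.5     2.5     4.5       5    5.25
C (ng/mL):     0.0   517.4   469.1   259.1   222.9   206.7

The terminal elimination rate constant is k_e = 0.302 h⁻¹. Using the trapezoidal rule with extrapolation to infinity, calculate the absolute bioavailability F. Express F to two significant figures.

F = 0.54

Trapezoidal AUC_0→5.25 (transdermal patch):
  [0→0.5]: (0.0+517.4)/2 × 0.5 = 129.35
  [0.5→2.5]: (517.4+469.1)/2 × 2 = 986.5
  [2.5→4.5]: (469.1+259.1)/2 × 2 = 728.2
  [4.5→5]: (259.1+222.9)/2 × 0.5 = 120.5
  [5→5.25]: (222.9+206.7)/2 × 0.25 = 53.7
  Sum = 2018.25 ng/mL·h
Tail: C_last/k_e = 206.7/0.302 = 684.437
AUC_0→∞ (transdermal patch) = 2018.25 + 684.437 = 2702.687 ng/mL·h
F = (AUC_ev/D_ev)/(AUC_iv/D_iv) = (2702.687/50)/(1990/20) = 54.05374/99.5 = 0.5433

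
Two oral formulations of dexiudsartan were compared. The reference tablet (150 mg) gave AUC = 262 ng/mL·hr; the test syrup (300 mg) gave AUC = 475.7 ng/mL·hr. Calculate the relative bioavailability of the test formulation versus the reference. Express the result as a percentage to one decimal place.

F_rel = 90.8%

F_rel = (AUC_test/D_test) / (AUC_ref/D_ref)
      = (475.7/300) / (262/150)
      = 1.58567 / 1.74667 = 0.9078 = 90.78%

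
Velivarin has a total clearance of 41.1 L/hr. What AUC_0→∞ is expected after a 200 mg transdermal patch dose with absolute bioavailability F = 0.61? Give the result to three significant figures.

AUC_0→∞ = F × Dose / CL
        = 0.61 × 200 / 41.1 = 2.96837 mg/L·hr

AUC = 2.97 mg/L·hr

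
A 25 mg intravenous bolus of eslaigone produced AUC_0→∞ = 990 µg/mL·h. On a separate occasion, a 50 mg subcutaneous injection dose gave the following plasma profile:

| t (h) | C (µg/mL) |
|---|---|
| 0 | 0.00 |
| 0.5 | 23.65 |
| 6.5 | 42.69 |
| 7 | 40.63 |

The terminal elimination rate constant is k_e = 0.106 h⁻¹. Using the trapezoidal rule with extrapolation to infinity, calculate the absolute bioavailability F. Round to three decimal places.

F = 0.308

Trapezoidal AUC_0→7 (subcutaneous injection):
  [0→0.5]: (0.00+23.65)/2 × 0.5 = 5.9125
  [0.5→6.5]: (23.65+42.69)/2 × 6 = 199.02
  [6.5→7]: (42.69+40.63)/2 × 0.5 = 20.83
  Sum = 225.7625 µg/mL·h
Tail: C_last/k_e = 40.63/0.106 = 383.302
AUC_0→∞ (subcutaneous injection) = 225.7625 + 383.302 = 609.0645 µg/mL·h
F = (AUC_ev/D_ev)/(AUC_iv/D_iv) = (609.0645/50)/(990/25) = 12.18129/39.6 = 0.3076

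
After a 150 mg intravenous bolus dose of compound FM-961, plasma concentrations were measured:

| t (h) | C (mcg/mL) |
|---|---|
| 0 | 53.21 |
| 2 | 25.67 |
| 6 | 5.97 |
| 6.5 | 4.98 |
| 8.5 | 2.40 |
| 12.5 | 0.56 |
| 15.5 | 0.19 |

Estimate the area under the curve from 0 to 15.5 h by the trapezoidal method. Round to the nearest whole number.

Trapezoidal AUC_0→15.5:
  [0→2]: (53.21+25.67)/2 × 2 = 78.88
  [2→6]: (25.67+5.97)/2 × 4 = 63.28
  [6→6.5]: (5.97+4.98)/2 × 0.5 = 2.7375
  [6.5→8.5]: (4.98+2.40)/2 × 2 = 7.38
  [8.5→12.5]: (2.40+0.56)/2 × 4 = 5.92
  [12.5→15.5]: (0.56+0.19)/2 × 3 = 1.125
  Sum = 159.3225 mcg/mL·h

AUC = 159 mcg/mL·h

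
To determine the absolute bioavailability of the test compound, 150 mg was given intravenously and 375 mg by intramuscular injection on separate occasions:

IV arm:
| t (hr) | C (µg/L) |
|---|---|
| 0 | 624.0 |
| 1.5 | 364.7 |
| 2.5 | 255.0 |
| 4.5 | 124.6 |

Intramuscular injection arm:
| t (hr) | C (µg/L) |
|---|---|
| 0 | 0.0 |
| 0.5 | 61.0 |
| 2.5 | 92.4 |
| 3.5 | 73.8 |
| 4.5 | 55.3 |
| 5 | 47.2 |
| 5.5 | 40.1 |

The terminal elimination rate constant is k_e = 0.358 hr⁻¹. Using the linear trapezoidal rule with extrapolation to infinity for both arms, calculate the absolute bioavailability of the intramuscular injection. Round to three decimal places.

Trapezoidal AUC_0→4.5 (IV):
  [0→1.5]: (624.0+364.7)/2 × 1.5 = 741.525
  [1.5→2.5]: (364.7+255.0)/2 × 1 = 309.85
  [2.5→4.5]: (255.0+124.6)/2 × 2 = 379.6
  Sum = 1430.975 µg/L·hr
IV tail: 124.6/0.358 = 348.045; AUC_iv,0→∞ = 1430.975 + 348.045 = 1779.02 µg/L·hr
Trapezoidal AUC_0→5.5 (intramuscular injection):
  [0→0.5]: (0.0+61.0)/2 × 0.5 = 15.25
  [0.5→2.5]: (61.0+92.4)/2 × 2 = 153.4
  [2.5→3.5]: (92.4+73.8)/2 × 1 = 83.1
  [3.5→4.5]: (73.8+55.3)/2 × 1 = 64.55
  [4.5→5]: (55.3+47.2)/2 × 0.5 = 25.625
  [5→5.5]: (47.2+40.1)/2 × 0.5 = 21.825
  Sum = 363.75 µg/L·hr
intramuscular injection tail: 40.1/0.358 = 112.011; AUC_ev,0→∞ = 363.75 + 112.011 = 475.761 µg/L·hr
F = (AUC_ev/D_ev)/(AUC_iv/D_iv) = (475.761/375)/(1779.02/150) = 1.268696/11.8601 = 0.1070

F = 0.107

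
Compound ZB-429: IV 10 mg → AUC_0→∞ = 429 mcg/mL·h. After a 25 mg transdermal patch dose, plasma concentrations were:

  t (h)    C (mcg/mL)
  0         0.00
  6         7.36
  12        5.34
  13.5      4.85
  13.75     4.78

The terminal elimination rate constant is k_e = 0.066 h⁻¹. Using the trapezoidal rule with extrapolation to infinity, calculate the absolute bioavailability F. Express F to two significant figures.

F = 0.13

Trapezoidal AUC_0→13.75 (transdermal patch):
  [0→6]: (0.00+7.36)/2 × 6 = 22.08
  [6→12]: (7.36+5.34)/2 × 6 = 38.1
  [12→13.5]: (5.34+4.85)/2 × 1.5 = 7.6425
  [13.5→13.75]: (4.85+4.78)/2 × 0.25 = 1.20375
  Sum = 69.02625 mcg/mL·h
Tail: C_last/k_e = 4.78/0.066 = 72.424
AUC_0→∞ (transdermal patch) = 69.02625 + 72.424 = 141.45025 mcg/mL·h
F = (AUC_ev/D_ev)/(AUC_iv/D_iv) = (141.45025/25)/(429/10) = 5.65801/42.9 = 0.1319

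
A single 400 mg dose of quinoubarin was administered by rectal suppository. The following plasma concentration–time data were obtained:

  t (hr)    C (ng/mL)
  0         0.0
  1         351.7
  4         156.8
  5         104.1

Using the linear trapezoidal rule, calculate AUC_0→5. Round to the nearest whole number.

AUC = 1069 ng/mL·hr

Trapezoidal AUC_0→5:
  [0→1]: (0.0+351.7)/2 × 1 = 175.85
  [1→4]: (351.7+156.8)/2 × 3 = 762.75
  [4→5]: (156.8+104.1)/2 × 1 = 130.45
  Sum = 1069.05 ng/mL·hr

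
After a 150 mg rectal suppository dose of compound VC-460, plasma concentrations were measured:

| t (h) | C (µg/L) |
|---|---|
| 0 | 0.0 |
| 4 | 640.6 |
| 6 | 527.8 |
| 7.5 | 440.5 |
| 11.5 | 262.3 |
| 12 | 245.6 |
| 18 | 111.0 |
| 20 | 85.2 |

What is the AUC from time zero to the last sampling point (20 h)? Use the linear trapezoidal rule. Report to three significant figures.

Trapezoidal AUC_0→20:
  [0→4]: (0.0+640.6)/2 × 4 = 1281.2
  [4→6]: (640.6+527.8)/2 × 2 = 1168.4
  [6→7.5]: (527.8+440.5)/2 × 1.5 = 726.225
  [7.5→11.5]: (440.5+262.3)/2 × 4 = 1405.6
  [11.5→12]: (262.3+245.6)/2 × 0.5 = 126.975
  [12→18]: (245.6+111.0)/2 × 6 = 1069.8
  [18→20]: (111.0+85.2)/2 × 2 = 196.2
  Sum = 5974.4 µg/L·h

AUC = 5970 µg/L·h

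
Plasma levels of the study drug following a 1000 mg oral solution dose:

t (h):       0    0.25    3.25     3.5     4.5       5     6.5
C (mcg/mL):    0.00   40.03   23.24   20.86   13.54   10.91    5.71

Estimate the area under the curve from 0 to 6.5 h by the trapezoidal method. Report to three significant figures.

AUC = 141 mcg/mL·h

Trapezoidal AUC_0→6.5:
  [0→0.25]: (0.00+40.03)/2 × 0.25 = 5.00375
  [0.25→3.25]: (40.03+23.24)/2 × 3 = 94.905
  [3.25→3.5]: (23.24+20.86)/2 × 0.25 = 5.5125
  [3.5→4.5]: (20.86+13.54)/2 × 1 = 17.2
  [4.5→5]: (13.54+10.91)/2 × 0.5 = 6.1125
  [5→6.5]: (10.91+5.71)/2 × 1.5 = 12.465
  Sum = 141.19875 mcg/mL·h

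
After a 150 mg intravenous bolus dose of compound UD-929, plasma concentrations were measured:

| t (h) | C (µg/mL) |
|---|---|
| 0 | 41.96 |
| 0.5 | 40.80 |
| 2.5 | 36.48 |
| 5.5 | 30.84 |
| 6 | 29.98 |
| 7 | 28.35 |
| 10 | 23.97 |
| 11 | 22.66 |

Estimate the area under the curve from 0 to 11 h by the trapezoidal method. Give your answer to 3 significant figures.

Trapezoidal AUC_0→11:
  [0→0.5]: (41.96+40.80)/2 × 0.5 = 20.69
  [0.5→2.5]: (40.80+36.48)/2 × 2 = 77.28
  [2.5→5.5]: (36.48+30.84)/2 × 3 = 100.98
  [5.5→6]: (30.84+29.98)/2 × 0.5 = 15.205
  [6→7]: (29.98+28.35)/2 × 1 = 29.165
  [7→10]: (28.35+23.97)/2 × 3 = 78.48
  [10→11]: (23.97+22.66)/2 × 1 = 23.315
  Sum = 345.115 µg/mL·h

AUC = 345 µg/mL·h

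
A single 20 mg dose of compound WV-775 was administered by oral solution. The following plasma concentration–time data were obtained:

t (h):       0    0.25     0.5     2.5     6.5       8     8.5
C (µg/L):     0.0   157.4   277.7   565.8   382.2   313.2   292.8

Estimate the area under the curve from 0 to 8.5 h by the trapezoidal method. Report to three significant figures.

AUC = 3490 µg/L·h

Trapezoidal AUC_0→8.5:
  [0→0.25]: (0.0+157.4)/2 × 0.25 = 19.675
  [0.25→0.5]: (157.4+277.7)/2 × 0.25 = 54.3875
  [0.5→2.5]: (277.7+565.8)/2 × 2 = 843.5
  [2.5→6.5]: (565.8+382.2)/2 × 4 = 1896.0
  [6.5→8]: (382.2+313.2)/2 × 1.5 = 521.55
  [8→8.5]: (313.2+292.8)/2 × 0.5 = 151.5
  Sum = 3486.6125 µg/L·h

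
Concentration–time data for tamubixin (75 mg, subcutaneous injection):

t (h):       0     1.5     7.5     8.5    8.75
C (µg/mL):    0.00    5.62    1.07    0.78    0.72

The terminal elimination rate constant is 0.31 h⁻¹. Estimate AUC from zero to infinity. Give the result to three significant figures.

AUC = 27.7 µg/mL·h

Trapezoidal AUC_0→8.75:
  [0→1.5]: (0.00+5.62)/2 × 1.5 = 4.215
  [1.5→7.5]: (5.62+1.07)/2 × 6 = 20.07
  [7.5→8.5]: (1.07+0.78)/2 × 1 = 0.925
  [8.5→8.75]: (0.78+0.72)/2 × 0.25 = 0.1875
  Sum = 25.3975 µg/mL·h
Extrapolated tail: C_last / k_e = 0.72 / 0.31 = 2.323
AUC_0→∞ = 25.3975 + 2.323 = 27.7205 µg/mL·h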